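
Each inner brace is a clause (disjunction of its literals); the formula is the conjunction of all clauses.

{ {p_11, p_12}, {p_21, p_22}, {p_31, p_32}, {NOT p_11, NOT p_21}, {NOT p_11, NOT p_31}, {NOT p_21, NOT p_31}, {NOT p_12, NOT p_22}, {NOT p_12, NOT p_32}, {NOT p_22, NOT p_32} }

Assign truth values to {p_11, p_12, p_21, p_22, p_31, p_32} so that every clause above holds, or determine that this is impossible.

Try p_11 = true.
Unit clause (NOT p_21) forces p_21 = false.
Unit clause (p_22) forces p_22 = true.
Unit clause (NOT p_31) forces p_31 = false.
Unit clause (p_32) forces p_32 = true.
Now (NOT p_32) is unsatisfied and unit — conflict.
Undo p_11 and try p_11 = false.
Unit clause (p_12) forces p_12 = true.
Unit clause (NOT p_22) forces p_22 = false.
Unit clause (p_21) forces p_21 = true.
Unit clause (NOT p_31) forces p_31 = false.
Unit clause (p_32) forces p_32 = true.
Now (NOT p_32) is unsatisfied and unit — conflict.
Neither p_11 = true nor p_11 = false works.

UNSATISFIABLE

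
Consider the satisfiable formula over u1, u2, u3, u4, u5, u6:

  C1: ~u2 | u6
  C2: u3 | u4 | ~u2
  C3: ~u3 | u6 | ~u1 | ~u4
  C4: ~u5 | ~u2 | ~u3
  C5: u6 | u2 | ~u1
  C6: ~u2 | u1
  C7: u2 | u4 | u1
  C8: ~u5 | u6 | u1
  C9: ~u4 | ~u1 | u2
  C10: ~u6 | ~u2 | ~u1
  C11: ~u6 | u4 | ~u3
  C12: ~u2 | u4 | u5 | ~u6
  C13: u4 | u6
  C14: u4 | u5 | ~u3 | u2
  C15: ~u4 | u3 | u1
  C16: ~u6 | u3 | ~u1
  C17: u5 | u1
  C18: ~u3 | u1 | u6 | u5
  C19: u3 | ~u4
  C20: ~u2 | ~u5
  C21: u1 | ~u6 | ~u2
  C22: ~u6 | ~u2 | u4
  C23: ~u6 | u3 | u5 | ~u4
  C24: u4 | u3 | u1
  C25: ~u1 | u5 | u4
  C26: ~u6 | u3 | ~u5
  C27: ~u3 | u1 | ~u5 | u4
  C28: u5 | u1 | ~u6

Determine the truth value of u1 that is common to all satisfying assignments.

False

Suppose u1 = 1.
Branch on u2: set u2 = 0.
(u6) alone gives u6 = 1.
(~u4) alone gives u4 = 0.
(~u3) alone gives u3 = 0.
Now (u3) is unsatisfied and unit — conflict.
Backtrack on u2: now try u2 = 1.
(u6) alone gives u6 = 1.
Now (~u6) is unsatisfied and unit — conflict.
Both values of u2 lead to a conflict.
So every satisfying assignment has u1 = False.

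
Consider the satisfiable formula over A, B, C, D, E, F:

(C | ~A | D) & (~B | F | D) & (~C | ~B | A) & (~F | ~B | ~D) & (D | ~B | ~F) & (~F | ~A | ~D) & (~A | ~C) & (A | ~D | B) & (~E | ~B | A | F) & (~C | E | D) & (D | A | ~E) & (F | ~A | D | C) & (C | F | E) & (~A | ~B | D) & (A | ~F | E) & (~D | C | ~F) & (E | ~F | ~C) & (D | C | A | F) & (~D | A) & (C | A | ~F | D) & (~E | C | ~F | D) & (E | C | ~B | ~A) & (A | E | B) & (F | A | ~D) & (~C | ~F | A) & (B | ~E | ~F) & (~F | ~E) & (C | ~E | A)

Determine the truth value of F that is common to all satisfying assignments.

False

Suppose F = 1.
From the singleton clause (~E), E = 0.
From the singleton clause (A), A = 1.
From the singleton clause (~D), D = 0.
From the singleton clause (C), C = 1.
That conflicts with the unit clause (~C).
So every satisfying assignment has F = False.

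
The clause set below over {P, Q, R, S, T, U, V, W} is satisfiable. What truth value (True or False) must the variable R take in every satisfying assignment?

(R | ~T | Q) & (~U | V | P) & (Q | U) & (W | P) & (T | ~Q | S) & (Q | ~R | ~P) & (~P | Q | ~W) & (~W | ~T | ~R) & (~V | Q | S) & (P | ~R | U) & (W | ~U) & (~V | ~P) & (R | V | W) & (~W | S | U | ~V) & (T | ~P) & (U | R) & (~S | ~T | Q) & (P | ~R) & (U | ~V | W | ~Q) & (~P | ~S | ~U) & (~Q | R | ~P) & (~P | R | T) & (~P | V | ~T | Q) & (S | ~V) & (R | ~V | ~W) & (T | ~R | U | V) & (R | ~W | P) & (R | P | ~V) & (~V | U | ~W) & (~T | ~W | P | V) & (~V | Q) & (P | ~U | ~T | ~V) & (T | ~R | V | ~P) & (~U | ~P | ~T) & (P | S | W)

Suppose R = 0.
From the singleton clause (U), U = 1.
From the singleton clause (W), W = 1.
From the singleton clause (~V), V = 0.
From the singleton clause (P), P = 1.
From the singleton clause (Q), Q = 1.
Now (~Q) is unsatisfied and unit — conflict.
So every satisfying assignment has R = True.

True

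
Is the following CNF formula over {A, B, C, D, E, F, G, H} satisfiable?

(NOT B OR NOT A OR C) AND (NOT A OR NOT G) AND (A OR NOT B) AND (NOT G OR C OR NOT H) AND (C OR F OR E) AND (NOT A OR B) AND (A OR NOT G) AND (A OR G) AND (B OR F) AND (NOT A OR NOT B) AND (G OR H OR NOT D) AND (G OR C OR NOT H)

Unsatisfiable

Try A = false.
(NOT B) alone gives B = false.
(NOT G) alone gives G = false.
But (G) is also a unit clause — contradiction.
So A must be the other value — set A = true.
(NOT G) alone gives G = false.
(B) alone gives B = true.
But (NOT B) is also a unit clause — contradiction.
Neither A = true nor A = false works.
No assignment satisfies every clause.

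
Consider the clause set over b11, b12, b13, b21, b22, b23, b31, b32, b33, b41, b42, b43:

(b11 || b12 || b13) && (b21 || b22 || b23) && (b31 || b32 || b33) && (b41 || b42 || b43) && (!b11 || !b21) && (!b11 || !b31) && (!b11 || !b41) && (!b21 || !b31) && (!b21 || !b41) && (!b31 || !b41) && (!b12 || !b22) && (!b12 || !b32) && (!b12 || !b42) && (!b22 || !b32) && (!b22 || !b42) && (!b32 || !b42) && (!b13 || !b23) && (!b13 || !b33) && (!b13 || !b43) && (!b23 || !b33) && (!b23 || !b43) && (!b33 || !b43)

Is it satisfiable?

Branch on b11: set b11 = false.
Branch on b12: set b12 = true.
(!b22) alone gives b22 = false.
(!b32) alone gives b32 = false.
(!b42) alone gives b42 = false.
Branch on b21: set b21 = true.
(!b31) alone gives b31 = false.
(b33) alone gives b33 = true.
(!b41) alone gives b41 = false.
(b43) alone gives b43 = true.
That conflicts with the unit clause (!b43).
So b21 must be the other value — set b21 = false.
(b23) alone gives b23 = true.
(!b13) alone gives b13 = false.
(!b33) alone gives b33 = false.
(b31) alone gives b31 = true.
(!b41) alone gives b41 = false.
(b43) alone gives b43 = true.
That conflicts with the unit clause (!b43).
Both values of b21 lead to a conflict.
So b12 must be the other value — set b12 = false.
(b13) alone gives b13 = true.
(!b23) alone gives b23 = false.
(!b33) alone gives b33 = false.
(!b43) alone gives b43 = false.
Branch on b21: set b21 = true.
(!b31) alone gives b31 = false.
(b32) alone gives b32 = true.
(!b41) alone gives b41 = false.
(b42) alone gives b42 = true.
That conflicts with the unit clause (!b42).
So b21 must be the other value — set b21 = false.
(b22) alone gives b22 = true.
(!b32) alone gives b32 = false.
(b31) alone gives b31 = true.
(!b41) alone gives b41 = false.
(b42) alone gives b42 = true.
That conflicts with the unit clause (!b42).
Both values of b21 lead to a conflict.
Both values of b12 lead to a conflict.
So b11 must be the other value — set b11 = true.
(!b21) alone gives b21 = false.
(!b31) alone gives b31 = false.
(!b41) alone gives b41 = false.
Branch on b22: set b22 = true.
(!b12) alone gives b12 = false.
(!b32) alone gives b32 = false.
(b33) alone gives b33 = true.
(!b42) alone gives b42 = false.
(b43) alone gives b43 = true.
That conflicts with the unit clause (!b43).
So b22 must be the other value — set b22 = false.
(b23) alone gives b23 = true.
(!b13) alone gives b13 = false.
(!b33) alone gives b33 = false.
(b32) alone gives b32 = true.
(!b12) alone gives b12 = false.
(!b42) alone gives b42 = false.
(b43) alone gives b43 = true.
That conflicts with the unit clause (!b43).
Both values of b22 lead to a conflict.
Both values of b11 lead to a conflict.
No assignment satisfies every clause.

No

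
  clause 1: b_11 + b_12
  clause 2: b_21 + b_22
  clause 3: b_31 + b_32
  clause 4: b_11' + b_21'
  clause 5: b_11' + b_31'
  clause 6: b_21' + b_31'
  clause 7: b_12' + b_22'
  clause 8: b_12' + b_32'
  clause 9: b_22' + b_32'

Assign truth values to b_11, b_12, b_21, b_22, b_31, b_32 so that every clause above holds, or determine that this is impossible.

Suppose b_11 = 1.
(b_21') alone gives b_21 = 0.
(b_22) alone gives b_22 = 1.
(b_31') alone gives b_31 = 0.
(b_32) alone gives b_32 = 1.
Now (b_32') is unsatisfied and unit — conflict.
That branch fails; take b_11 = 0 instead.
(b_12) alone gives b_12 = 1.
(b_22') alone gives b_22 = 0.
(b_21) alone gives b_21 = 1.
(b_31') alone gives b_31 = 0.
(b_32) alone gives b_32 = 1.
Now (b_32') is unsatisfied and unit — conflict.
Either choice for b_11 ends in contradiction.

UNSATISFIABLE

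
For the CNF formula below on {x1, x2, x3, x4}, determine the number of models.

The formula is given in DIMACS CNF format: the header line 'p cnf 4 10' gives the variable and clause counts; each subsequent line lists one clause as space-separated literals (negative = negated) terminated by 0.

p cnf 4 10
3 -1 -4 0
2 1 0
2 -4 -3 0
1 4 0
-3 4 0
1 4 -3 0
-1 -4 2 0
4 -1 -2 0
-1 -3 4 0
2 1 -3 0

There are 2^4 = 16 truth assignments over (x1, x2, x3, x4).
Check each against the 10 clauses (columns in the order x1, x2, x3, x4):
  F F F F  ✗ fails (x2 ∨ x1)
  F F F T  ✗ fails (x2 ∨ x1)
  F F T F  ✗ fails (x2 ∨ x1)
  F F T T  ✗ fails (x2 ∨ x1)
  F T F F  ✗ fails (x1 ∨ x4)
  F T F T  ✓ satisfies all
  F T T F  ✗ fails (x1 ∨ x4)
  F T T T  ✓ satisfies all
  T F F F  ✓ satisfies all
  T F F T  ✗ fails (x3 ∨ ¬x1 ∨ ¬x4)
  T F T F  ✗ fails (¬x3 ∨ x4)
  T F T T  ✗ fails (x2 ∨ ¬x4 ∨ ¬x3)
  T T F F  ✗ fails (x4 ∨ ¬x1 ∨ ¬x2)
  T T F T  ✗ fails (x3 ∨ ¬x1 ∨ ¬x4)
  T T T F  ✗ fails (¬x3 ∨ x4)
  T T T T  ✓ satisfies all
4 of the 16 rows are models.

4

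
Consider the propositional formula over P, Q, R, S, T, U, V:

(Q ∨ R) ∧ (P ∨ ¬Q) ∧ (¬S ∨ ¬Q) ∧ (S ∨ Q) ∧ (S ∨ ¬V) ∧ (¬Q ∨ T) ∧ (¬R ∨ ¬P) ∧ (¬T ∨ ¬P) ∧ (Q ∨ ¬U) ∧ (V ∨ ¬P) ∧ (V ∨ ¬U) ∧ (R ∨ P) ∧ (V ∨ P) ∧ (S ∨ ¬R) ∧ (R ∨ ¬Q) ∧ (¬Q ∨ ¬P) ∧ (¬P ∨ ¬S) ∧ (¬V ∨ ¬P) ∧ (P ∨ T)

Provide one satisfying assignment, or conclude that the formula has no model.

Case Q = False:
The clause (R) is unit, so R = True.
The clause (S) is unit, so S = True.
The clause (¬P) is unit, so P = False.
The clause (¬U) is unit, so U = False.
The clause (V) is unit, so V = True.
The clause (T) is unit, so T = True.
Every clause now holds.

P: False; Q: False; R: True; S: True; T: True; U: False; V: True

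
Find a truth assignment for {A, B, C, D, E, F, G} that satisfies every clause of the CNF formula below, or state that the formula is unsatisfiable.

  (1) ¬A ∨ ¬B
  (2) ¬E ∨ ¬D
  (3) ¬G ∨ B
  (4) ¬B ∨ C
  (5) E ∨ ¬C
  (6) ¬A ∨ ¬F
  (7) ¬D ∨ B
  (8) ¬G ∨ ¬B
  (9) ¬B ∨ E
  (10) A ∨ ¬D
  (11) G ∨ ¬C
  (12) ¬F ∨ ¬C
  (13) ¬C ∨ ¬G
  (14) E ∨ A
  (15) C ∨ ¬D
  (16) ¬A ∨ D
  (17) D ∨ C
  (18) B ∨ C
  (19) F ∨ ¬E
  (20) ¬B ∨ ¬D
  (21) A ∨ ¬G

UNSATISFIABLE

Suppose A = False.
Unit clause (¬D) forces D = False.
Unit clause (E) forces E = True.
Unit clause (C) forces C = True.
Unit clause (G) forces G = True.
Now (¬G) is unsatisfied and unit — conflict.
That branch fails; take A = True instead.
Unit clause (¬B) forces B = False.
Unit clause (¬G) forces G = False.
Unit clause (¬F) forces F = False.
Unit clause (¬D) forces D = False.
Now (D) is unsatisfied and unit — conflict.
Either choice for A ends in contradiction.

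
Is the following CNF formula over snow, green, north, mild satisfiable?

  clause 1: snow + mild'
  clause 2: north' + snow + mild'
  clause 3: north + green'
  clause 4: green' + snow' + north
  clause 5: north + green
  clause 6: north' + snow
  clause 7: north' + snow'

Suppose snow = 1.
(north') alone gives north = 0.
(green') alone gives green = 0.
That conflicts with the unit clause (green).
That branch fails; take snow = 0 instead.
(mild') alone gives mild = 0.
(north') alone gives north = 0.
(green') alone gives green = 0.
That conflicts with the unit clause (green).
Both values of snow lead to a conflict.
No assignment satisfies every clause.

Unsatisfiable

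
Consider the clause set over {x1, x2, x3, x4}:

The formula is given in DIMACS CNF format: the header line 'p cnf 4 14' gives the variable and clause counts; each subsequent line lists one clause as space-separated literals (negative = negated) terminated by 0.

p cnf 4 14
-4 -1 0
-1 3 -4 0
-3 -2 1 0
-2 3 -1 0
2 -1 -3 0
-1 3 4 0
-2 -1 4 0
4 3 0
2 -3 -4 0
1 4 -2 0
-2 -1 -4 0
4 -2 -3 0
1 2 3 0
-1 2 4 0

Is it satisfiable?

Branch on x4: set x4 = False.
(x3) alone gives x3 = True.
(¬x2) alone gives x2 = False.
(¬x1) alone gives x1 = False.
All clauses are satisfied.
A satisfying assignment: x1: False,  x2: False,  x3: True,  x4: False.

Satisfiable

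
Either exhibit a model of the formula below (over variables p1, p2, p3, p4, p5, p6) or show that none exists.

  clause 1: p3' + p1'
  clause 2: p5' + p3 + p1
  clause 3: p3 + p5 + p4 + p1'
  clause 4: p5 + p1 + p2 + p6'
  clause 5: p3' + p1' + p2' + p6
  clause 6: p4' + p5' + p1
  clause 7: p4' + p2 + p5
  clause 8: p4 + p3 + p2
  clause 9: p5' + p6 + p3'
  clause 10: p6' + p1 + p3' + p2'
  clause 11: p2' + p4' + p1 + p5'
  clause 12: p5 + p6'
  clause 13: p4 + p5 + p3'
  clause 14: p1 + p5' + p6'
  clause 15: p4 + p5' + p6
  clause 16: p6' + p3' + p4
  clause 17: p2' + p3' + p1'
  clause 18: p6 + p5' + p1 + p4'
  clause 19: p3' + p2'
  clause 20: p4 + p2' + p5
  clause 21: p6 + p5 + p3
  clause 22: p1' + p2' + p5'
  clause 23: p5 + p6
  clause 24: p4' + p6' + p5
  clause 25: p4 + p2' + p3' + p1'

Suppose p3 = 0.
Suppose p5 = 1.
From the singleton clause (p1), p1 = 1.
From the singleton clause (p2'), p2 = 0.
From the singleton clause (p4), p4 = 1.
No clause remains; p6 is free.

p1=1,  p2=0,  p3=0,  p4=1,  p5=1,  p6=0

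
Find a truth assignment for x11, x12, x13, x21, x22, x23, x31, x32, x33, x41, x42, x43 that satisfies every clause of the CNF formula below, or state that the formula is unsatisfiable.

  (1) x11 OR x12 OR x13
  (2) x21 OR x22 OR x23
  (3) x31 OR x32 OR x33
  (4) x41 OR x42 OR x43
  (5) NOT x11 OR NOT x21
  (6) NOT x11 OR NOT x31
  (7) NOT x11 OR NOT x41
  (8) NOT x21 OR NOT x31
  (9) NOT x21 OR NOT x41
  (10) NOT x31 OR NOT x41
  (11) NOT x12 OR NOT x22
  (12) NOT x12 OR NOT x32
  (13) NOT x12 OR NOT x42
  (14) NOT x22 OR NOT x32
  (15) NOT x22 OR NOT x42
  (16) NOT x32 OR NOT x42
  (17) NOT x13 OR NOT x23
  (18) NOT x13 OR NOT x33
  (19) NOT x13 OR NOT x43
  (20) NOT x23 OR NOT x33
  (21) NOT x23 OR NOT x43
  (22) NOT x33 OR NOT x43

Try x11 = false.
Try x12 = true.
From the singleton clause (NOT x22), x22 = false.
From the singleton clause (NOT x32), x32 = false.
From the singleton clause (NOT x42), x42 = false.
Try x21 = true.
From the singleton clause (NOT x31), x31 = false.
From the singleton clause (x33), x33 = true.
From the singleton clause (NOT x41), x41 = false.
From the singleton clause (x43), x43 = true.
That conflicts with the unit clause (NOT x43).
That branch fails; take x21 = false instead.
From the singleton clause (x23), x23 = true.
From the singleton clause (NOT x13), x13 = false.
From the singleton clause (NOT x33), x33 = false.
From the singleton clause (x31), x31 = true.
From the singleton clause (NOT x41), x41 = false.
From the singleton clause (x43), x43 = true.
That conflicts with the unit clause (NOT x43).
Both values of x21 lead to a conflict.
That branch fails; take x12 = false instead.
From the singleton clause (x13), x13 = true.
From the singleton clause (NOT x23), x23 = false.
From the singleton clause (NOT x33), x33 = false.
From the singleton clause (NOT x43), x43 = false.
Try x21 = true.
From the singleton clause (NOT x31), x31 = false.
From the singleton clause (x32), x32 = true.
From the singleton clause (NOT x41), x41 = false.
From the singleton clause (x42), x42 = true.
That conflicts with the unit clause (NOT x42).
That branch fails; take x21 = false instead.
From the singleton clause (x22), x22 = true.
From the singleton clause (NOT x32), x32 = false.
From the singleton clause (x31), x31 = true.
From the singleton clause (NOT x41), x41 = false.
From the singleton clause (x42), x42 = true.
That conflicts with the unit clause (NOT x42).
Both values of x21 lead to a conflict.
Both values of x12 lead to a conflict.
That branch fails; take x11 = true instead.
From the singleton clause (NOT x21), x21 = false.
From the singleton clause (NOT x31), x31 = false.
From the singleton clause (NOT x41), x41 = false.
Try x22 = true.
From the singleton clause (NOT x12), x12 = false.
From the singleton clause (NOT x32), x32 = false.
From the singleton clause (x33), x33 = true.
From the singleton clause (NOT x42), x42 = false.
From the singleton clause (x43), x43 = true.
That conflicts with the unit clause (NOT x43).
That branch fails; take x22 = false instead.
From the singleton clause (x23), x23 = true.
From the singleton clause (NOT x13), x13 = false.
From the singleton clause (NOT x33), x33 = false.
From the singleton clause (x32), x32 = true.
From the singleton clause (NOT x12), x12 = false.
From the singleton clause (NOT x42), x42 = false.
From the singleton clause (x43), x43 = true.
That conflicts with the unit clause (NOT x43).
Both values of x22 lead to a conflict.
Both values of x11 lead to a conflict.

UNSATISFIABLE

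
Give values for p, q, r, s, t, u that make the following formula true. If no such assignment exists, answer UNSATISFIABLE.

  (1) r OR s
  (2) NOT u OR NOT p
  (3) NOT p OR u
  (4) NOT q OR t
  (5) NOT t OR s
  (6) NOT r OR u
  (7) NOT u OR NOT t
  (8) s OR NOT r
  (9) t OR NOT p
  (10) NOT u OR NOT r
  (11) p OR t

p: false, q: false, r: false, s: true, t: true, u: false

Suppose r = false.
(s) alone gives s = true.
Suppose u = false.
(NOT p) alone gives p = false.
(t) alone gives t = true.
Every clause is now satisfied; q is unconstrained.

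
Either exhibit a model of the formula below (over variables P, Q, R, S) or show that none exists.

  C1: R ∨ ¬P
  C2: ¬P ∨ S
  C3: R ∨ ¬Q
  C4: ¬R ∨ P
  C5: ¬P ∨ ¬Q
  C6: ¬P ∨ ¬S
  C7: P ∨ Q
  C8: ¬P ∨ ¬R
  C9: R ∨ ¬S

Case R = True:
The clause (P) is unit, so P = True.
But (¬P) is also a unit clause — contradiction.
Backtrack on R: now try R = False.
The clause (¬P) is unit, so P = False.
The clause (¬Q) is unit, so Q = False.
But (Q) is also a unit clause — contradiction.
Both values of R lead to a conflict.

UNSATISFIABLE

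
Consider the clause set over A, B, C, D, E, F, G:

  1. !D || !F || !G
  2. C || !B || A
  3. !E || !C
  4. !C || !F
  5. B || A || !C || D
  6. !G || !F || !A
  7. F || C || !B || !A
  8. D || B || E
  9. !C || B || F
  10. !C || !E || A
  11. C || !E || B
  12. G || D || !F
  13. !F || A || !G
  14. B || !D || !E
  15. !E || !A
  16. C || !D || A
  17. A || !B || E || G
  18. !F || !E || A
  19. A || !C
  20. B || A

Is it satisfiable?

Case E = false:
Case C = false:
Case B = false:
The clause (D) is unit, so D = true.
The clause (A) is unit, so A = true.
Case F = true:
The clause (!G) is unit, so G = false.
All clauses are satisfied.
A satisfying assignment: A: true,  B: false,  C: false,  D: true,  E: false,  F: true,  G: false.

Yes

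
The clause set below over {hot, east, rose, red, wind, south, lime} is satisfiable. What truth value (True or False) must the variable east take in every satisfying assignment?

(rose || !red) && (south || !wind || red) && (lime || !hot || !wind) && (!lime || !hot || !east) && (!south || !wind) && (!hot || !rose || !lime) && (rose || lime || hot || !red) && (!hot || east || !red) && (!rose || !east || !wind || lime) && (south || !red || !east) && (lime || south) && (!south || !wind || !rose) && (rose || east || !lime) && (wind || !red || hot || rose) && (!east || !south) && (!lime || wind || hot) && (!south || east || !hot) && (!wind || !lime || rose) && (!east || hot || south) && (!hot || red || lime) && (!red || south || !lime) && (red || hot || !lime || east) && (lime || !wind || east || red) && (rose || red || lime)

False

Suppose east = true.
Unit clause (!south) forces south = false.
Unit clause (!red) forces red = false.
Unit clause (!wind) forces wind = false.
Unit clause (lime) forces lime = true.
Unit clause (!hot) forces hot = false.
That conflicts with the unit clause (hot).
So every satisfying assignment has east = False.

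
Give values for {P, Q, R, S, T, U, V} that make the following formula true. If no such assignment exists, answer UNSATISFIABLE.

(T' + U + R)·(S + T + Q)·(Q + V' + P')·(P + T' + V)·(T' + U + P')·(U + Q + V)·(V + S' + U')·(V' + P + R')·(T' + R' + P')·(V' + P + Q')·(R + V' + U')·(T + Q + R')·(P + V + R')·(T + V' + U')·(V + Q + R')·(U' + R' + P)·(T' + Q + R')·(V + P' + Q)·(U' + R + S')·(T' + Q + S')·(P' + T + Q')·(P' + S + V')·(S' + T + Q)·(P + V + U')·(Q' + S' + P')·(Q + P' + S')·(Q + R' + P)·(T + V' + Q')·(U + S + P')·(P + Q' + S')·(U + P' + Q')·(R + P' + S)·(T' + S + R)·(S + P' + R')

P=0, Q=1, R=0, S=0, T=0, U=0, V=0

Try T = 0.
Try S = 0.
(Q) alone gives Q = 1.
(P') alone gives P = 0.
(V') alone gives V = 0.
(R') alone gives R = 0.
(U') alone gives U = 0.
This assignment satisfies each clause.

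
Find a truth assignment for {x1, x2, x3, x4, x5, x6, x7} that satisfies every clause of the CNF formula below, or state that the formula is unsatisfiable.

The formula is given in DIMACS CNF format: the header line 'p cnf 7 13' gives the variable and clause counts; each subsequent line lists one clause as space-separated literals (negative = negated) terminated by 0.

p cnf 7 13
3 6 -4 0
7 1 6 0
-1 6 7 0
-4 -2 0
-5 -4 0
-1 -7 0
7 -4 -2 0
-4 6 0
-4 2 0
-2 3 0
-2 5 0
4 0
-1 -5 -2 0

UNSATISFIABLE

(x4) alone gives x4 = True.
(¬x2) alone gives x2 = False.
Now (x2) is unsatisfied and unit — conflict.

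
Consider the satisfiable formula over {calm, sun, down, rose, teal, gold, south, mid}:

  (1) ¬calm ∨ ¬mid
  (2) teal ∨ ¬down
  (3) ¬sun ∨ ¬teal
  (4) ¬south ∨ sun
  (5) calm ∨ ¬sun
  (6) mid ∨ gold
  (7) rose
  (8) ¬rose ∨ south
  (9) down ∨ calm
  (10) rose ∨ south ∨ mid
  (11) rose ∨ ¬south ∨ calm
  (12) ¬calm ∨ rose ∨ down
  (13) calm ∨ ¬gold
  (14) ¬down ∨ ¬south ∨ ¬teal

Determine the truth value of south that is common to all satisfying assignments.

True

Suppose south = False.
(rose) alone gives rose = True.
Now (¬rose) is unsatisfied and unit — conflict.
So every satisfying assignment has south = True.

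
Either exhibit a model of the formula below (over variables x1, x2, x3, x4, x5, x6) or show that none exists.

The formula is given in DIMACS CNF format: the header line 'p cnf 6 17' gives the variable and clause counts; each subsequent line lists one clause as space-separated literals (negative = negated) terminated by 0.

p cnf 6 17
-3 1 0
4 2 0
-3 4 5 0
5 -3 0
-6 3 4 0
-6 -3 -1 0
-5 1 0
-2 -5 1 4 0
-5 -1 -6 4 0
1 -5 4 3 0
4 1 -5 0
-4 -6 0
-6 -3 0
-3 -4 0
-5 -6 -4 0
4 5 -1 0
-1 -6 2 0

x1: False, x2: False, x3: False, x4: True, x5: False, x6: False

Try x3 = False.
Try x4 = True.
Unit clause (¬x6) forces x6 = False.
Try x5 = False.
All clauses hold; x1, x2 can take either value.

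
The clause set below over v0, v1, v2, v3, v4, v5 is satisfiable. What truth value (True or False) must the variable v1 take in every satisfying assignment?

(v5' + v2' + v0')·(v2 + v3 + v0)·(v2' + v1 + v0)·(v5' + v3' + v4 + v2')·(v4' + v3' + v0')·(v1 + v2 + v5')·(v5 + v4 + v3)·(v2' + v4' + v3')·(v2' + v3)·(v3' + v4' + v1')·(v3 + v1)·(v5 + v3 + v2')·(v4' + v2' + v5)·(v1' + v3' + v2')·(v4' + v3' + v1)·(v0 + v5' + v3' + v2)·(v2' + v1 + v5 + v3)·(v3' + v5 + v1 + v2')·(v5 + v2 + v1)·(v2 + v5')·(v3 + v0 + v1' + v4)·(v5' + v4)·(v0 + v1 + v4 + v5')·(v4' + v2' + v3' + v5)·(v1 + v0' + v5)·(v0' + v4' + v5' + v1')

Suppose v1 = 0.
From the singleton clause (v3), v3 = 1.
From the singleton clause (v4'), v4 = 0.
From the singleton clause (v5'), v5 = 0.
From the singleton clause (v2'), v2 = 0.
Now (v2) is unsatisfied and unit — conflict.
So every satisfying assignment has v1 = True.

True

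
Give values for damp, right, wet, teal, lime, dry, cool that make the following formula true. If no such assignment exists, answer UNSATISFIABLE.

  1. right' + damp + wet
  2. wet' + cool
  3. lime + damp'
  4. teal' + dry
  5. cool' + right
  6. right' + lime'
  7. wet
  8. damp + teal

Unit clause (wet) forces wet = 1.
Unit clause (cool) forces cool = 1.
Unit clause (right) forces right = 1.
Unit clause (lime') forces lime = 0.
Unit clause (damp') forces damp = 0.
Unit clause (teal) forces teal = 1.
Unit clause (dry) forces dry = 1.
All clauses are satisfied.

damp=0,  right=1,  wet=1,  teal=1,  lime=0,  dry=1,  cool=1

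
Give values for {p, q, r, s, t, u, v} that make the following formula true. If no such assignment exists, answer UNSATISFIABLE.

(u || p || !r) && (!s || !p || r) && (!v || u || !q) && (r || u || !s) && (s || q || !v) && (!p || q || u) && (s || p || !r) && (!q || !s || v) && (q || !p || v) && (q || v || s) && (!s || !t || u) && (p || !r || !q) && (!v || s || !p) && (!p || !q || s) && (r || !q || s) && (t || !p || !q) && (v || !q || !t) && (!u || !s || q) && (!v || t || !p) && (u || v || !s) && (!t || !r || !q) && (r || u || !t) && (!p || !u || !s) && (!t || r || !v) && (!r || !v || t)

Branch on u: set u = true.
Branch on s: set s = true.
From the singleton clause (q), q = true.
From the singleton clause (v), v = true.
From the singleton clause (!p), p = false.
From the singleton clause (!r), r = false.
From the singleton clause (!t), t = false.
Every clause now holds.

p ↦ false,  q ↦ true,  r ↦ false,  s ↦ true,  t ↦ false,  u ↦ true,  v ↦ true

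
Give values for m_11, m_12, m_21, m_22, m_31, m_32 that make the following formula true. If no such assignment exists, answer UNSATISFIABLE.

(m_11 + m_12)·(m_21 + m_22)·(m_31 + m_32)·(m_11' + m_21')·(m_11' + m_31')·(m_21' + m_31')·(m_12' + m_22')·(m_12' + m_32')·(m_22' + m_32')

UNSATISFIABLE

Suppose m_11 = 1.
(m_21') alone gives m_21 = 0.
(m_22) alone gives m_22 = 1.
(m_31') alone gives m_31 = 0.
(m_32) alone gives m_32 = 1.
But (m_32') is also a unit clause — contradiction.
So m_11 must be the other value — set m_11 = 0.
(m_12) alone gives m_12 = 1.
(m_22') alone gives m_22 = 0.
(m_21) alone gives m_21 = 1.
(m_31') alone gives m_31 = 0.
(m_32) alone gives m_32 = 1.
But (m_32') is also a unit clause — contradiction.
Neither m_11 = 1 nor m_11 = 0 works.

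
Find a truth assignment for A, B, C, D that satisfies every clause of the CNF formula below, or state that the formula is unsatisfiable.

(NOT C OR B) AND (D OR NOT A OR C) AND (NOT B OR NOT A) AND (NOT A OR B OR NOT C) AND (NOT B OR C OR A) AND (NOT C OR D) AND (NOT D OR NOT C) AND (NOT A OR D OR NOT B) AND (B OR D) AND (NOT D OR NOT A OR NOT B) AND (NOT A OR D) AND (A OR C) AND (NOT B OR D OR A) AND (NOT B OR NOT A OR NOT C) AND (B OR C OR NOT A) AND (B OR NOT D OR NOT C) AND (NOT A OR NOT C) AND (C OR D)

UNSATISFIABLE

Try C = false.
Unit clause (A) forces A = true.
Unit clause (D) forces D = true.
Unit clause (NOT B) forces B = false.
But (B) is also a unit clause — contradiction.
Undo C and try C = true.
Unit clause (B) forces B = true.
Unit clause (NOT A) forces A = false.
Unit clause (D) forces D = true.
But (NOT D) is also a unit clause — contradiction.
Either choice for C ends in contradiction.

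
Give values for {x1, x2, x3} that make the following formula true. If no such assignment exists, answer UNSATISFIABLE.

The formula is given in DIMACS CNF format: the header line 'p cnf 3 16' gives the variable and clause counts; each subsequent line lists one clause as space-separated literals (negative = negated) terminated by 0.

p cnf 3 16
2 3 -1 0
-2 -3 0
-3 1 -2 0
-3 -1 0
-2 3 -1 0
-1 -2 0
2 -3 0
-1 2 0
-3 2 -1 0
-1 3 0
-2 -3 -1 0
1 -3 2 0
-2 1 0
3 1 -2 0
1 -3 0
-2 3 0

Suppose x2 = False.
(¬x3) alone gives x3 = False.
(¬x1) alone gives x1 = False.
All clauses are satisfied.

x1 ↦ False, x2 ↦ False, x3 ↦ False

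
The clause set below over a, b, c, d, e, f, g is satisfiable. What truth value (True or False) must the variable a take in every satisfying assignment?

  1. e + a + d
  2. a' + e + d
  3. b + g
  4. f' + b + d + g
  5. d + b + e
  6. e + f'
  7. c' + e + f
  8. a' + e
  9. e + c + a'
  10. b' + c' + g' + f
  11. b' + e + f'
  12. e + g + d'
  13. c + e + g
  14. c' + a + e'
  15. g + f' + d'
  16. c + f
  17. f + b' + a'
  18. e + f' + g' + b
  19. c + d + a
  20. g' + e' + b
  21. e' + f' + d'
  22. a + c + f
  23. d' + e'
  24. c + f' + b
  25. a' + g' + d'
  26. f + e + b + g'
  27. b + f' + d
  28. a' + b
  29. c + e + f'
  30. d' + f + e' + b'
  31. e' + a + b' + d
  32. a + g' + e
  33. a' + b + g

True

Suppose a = 0.
Suppose e = 1.
From the singleton clause (c'), c = 0.
From the singleton clause (f), f = 1.
From the singleton clause (d), d = 1.
That conflicts with the unit clause (d').
Undo e and try e = 0.
From the singleton clause (d), d = 1.
From the singleton clause (f'), f = 0.
From the singleton clause (c'), c = 0.
That conflicts with the unit clause (c).
Either choice for e ends in contradiction.
So every satisfying assignment has a = True.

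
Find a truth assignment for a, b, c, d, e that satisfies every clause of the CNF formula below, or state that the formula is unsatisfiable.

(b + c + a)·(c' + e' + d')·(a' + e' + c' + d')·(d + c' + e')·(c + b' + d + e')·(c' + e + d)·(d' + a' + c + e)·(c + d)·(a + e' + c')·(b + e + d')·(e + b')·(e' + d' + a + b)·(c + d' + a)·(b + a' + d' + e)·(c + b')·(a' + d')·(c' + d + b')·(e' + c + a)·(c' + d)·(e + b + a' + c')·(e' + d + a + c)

UNSATISFIABLE

Try c = 1.
(d) alone gives d = 1.
(e') alone gives e = 0.
(b) alone gives b = 1.
But (b') is also a unit clause — contradiction.
So c must be the other value — set c = 0.
(d) alone gives d = 1.
(a) alone gives a = 1.
But (a') is also a unit clause — contradiction.
Either choice for c ends in contradiction.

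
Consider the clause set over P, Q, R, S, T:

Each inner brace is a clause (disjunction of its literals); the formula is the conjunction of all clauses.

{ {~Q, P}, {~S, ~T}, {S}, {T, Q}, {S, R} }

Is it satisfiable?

(S) alone gives S = 1.
(~T) alone gives T = 0.
(Q) alone gives Q = 1.
(P) alone gives P = 1.
No clause remains; R is free.
A satisfying assignment: P=1,  Q=1,  R=0,  S=1,  T=0.

Yes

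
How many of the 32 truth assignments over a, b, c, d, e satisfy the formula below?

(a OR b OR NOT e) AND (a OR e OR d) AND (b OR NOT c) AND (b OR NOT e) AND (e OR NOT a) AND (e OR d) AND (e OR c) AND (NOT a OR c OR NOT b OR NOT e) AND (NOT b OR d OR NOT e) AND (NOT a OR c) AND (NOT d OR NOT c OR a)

There are 2^5 = 32 truth assignments over (a, b, c, d, e).
Split on c. With c = true, the clauses containing c are satisfied and NOT c drops from the rest; 1 of the 2^4 = 16 assignments to the other variables satisfy what remains.
With c = false, by the same count on the reduced clause set, 1 assignment works.
(One model: a=F, b=T, c=F, d=T, e=T.)
Total: 1 + 1 = 2.

2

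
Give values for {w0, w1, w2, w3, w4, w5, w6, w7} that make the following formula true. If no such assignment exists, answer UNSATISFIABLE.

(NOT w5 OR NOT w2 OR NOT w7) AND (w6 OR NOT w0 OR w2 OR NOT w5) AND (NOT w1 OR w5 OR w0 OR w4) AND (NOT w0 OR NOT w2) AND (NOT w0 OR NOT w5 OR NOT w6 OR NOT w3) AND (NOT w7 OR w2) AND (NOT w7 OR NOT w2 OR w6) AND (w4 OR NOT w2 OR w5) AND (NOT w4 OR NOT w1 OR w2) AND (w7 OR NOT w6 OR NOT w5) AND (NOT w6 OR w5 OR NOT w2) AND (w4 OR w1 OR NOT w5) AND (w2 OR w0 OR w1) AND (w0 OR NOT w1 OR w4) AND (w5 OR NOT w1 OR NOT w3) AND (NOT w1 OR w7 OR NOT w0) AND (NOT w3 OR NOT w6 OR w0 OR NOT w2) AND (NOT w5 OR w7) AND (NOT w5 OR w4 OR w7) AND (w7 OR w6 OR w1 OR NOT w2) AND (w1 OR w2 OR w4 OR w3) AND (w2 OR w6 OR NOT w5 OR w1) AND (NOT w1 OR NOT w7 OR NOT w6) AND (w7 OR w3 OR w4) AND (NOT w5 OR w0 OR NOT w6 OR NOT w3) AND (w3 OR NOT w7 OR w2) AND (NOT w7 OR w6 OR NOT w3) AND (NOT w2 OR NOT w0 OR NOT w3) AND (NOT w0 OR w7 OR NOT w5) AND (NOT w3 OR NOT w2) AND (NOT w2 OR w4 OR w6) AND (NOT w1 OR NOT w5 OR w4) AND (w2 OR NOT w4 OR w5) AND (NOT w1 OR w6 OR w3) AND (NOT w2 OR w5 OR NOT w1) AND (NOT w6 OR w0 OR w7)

Suppose w0 = true.
(NOT w2) alone gives w2 = false.
(NOT w7) alone gives w7 = false.
(NOT w1) alone gives w1 = false.
(NOT w5) alone gives w5 = false.
(NOT w4) alone gives w4 = false.
(w3) alone gives w3 = true.
Every clause is now satisfied; w6 is unconstrained.

w0 ↦ true, w1 ↦ false, w2 ↦ false, w3 ↦ true, w4 ↦ false, w5 ↦ false, w6 ↦ true, w7 ↦ false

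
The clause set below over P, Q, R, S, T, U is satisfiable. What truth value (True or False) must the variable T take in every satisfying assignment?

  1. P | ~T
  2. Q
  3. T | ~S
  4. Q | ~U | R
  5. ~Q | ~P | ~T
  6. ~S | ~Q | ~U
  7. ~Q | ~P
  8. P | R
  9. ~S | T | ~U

Suppose T = 1.
(P) alone gives P = 1.
(Q) alone gives Q = 1.
But (~Q) is also a unit clause — contradiction.
So every satisfying assignment has T = False.

False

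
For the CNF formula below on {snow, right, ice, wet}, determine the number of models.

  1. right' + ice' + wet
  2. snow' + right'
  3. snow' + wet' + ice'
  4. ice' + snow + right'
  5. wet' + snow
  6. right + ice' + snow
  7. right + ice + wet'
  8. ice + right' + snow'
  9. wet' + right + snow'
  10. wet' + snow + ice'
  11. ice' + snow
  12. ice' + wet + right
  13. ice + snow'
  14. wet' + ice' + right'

There are 2^4 = 16 truth assignments over (snow, right, ice, wet).
Split on snow. With snow = 1, the clauses containing snow are satisfied and snow' drops from the rest; 0 of the 2^3 = 8 assignments to the other variables satisfy what remains.
With snow = 0, by the same count on the reduced clause set, 2 assignments work.
(One model: snow=F, right=F, ice=F, wet=F.)
Total: 0 + 2 = 2.

2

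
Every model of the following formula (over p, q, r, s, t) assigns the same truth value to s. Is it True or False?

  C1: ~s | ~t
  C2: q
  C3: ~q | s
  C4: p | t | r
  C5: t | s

True

Suppose s = 0.
The clause (q) is unit, so q = 1.
Now (~q) is unsatisfied and unit — conflict.
So every satisfying assignment has s = True.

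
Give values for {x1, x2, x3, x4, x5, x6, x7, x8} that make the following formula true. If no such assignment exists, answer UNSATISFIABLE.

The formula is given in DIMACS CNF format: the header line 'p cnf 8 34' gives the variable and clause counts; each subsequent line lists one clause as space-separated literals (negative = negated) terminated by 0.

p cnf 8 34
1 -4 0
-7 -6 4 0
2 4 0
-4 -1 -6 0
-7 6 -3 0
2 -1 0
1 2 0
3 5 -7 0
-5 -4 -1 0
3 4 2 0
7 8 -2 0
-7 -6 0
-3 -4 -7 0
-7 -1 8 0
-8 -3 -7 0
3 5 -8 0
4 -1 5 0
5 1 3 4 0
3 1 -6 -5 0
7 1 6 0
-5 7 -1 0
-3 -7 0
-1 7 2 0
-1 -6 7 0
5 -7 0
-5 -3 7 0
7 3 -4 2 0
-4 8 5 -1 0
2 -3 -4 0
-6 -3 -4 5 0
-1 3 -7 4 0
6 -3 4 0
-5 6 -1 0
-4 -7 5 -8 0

x1=False, x2=True, x3=True, x4=False, x5=False, x6=True, x7=False, x8=True

Branch on x1: set x1 = False.
(¬x4) alone gives x4 = False.
(x2) alone gives x2 = True.
Branch on x7: set x7 = False.
(x8) alone gives x8 = True.
(x6) alone gives x6 = True.
Branch on x3: set x3 = True.
(¬x5) alone gives x5 = False.
All clauses are satisfied.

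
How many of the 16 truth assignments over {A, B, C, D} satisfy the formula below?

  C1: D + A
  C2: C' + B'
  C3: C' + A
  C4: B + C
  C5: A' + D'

3

There are 2^4 = 16 truth assignments over (A, B, C, D).
Check each against the 5 clauses (columns in the order A, B, C, D):
  F F F F  ✗ fails (D + A)
  F F F T  ✗ fails (B + C)
  F F T F  ✗ fails (D + A)
  F F T T  ✗ fails (C' + A)
  F T F F  ✗ fails (D + A)
  F T F T  ✓ satisfies all
  F T T F  ✗ fails (D + A)
  F T T T  ✗ fails (C' + B')
  T F F F  ✗ fails (B + C)
  T F F T  ✗ fails (B + C)
  T F T F  ✓ satisfies all
  T F T T  ✗ fails (A' + D')
  T T F F  ✓ satisfies all
  T T F T  ✗ fails (A' + D')
  T T T F  ✗ fails (C' + B')
  T T T T  ✗ fails (C' + B')
3 of the 16 rows are models.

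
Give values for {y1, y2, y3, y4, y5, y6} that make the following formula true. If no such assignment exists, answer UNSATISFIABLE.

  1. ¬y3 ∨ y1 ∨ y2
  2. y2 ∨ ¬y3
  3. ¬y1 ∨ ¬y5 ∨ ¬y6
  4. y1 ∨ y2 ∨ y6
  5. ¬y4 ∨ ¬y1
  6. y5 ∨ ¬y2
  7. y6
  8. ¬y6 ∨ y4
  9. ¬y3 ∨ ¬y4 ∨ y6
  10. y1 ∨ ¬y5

(y6) alone gives y6 = True.
(y4) alone gives y4 = True.
(¬y1) alone gives y1 = False.
(¬y5) alone gives y5 = False.
(¬y2) alone gives y2 = False.
(¬y3) alone gives y3 = False.
This assignment satisfies each clause.

y1=False; y2=False; y3=False; y4=True; y5=False; y6=True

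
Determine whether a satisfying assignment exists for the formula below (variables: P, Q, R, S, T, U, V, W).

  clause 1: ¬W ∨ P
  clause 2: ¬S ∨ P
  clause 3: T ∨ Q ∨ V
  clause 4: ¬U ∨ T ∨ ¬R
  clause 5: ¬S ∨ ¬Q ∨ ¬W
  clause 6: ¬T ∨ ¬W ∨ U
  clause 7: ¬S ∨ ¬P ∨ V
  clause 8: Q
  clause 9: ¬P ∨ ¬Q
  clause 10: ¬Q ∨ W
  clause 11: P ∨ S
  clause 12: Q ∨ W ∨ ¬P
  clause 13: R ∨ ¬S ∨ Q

No, unsatisfiable

Unit clause (Q) forces Q = True.
Unit clause (¬P) forces P = False.
Unit clause (¬W) forces W = False.
But (W) is also a unit clause — contradiction.
No assignment satisfies every clause.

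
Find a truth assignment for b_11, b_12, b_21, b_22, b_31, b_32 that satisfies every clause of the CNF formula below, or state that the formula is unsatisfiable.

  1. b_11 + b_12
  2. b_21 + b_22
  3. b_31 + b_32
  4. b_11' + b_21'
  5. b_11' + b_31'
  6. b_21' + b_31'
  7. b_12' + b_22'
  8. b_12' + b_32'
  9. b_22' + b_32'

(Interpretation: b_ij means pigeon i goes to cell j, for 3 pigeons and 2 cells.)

Case b_11 = 1:
Unit clause (b_21') forces b_21 = 0.
Unit clause (b_22) forces b_22 = 1.
Unit clause (b_31') forces b_31 = 0.
Unit clause (b_32) forces b_32 = 1.
But (b_32') is also a unit clause — contradiction.
So b_11 must be the other value — set b_11 = 0.
Unit clause (b_12) forces b_12 = 1.
Unit clause (b_22') forces b_22 = 0.
Unit clause (b_21) forces b_21 = 1.
Unit clause (b_31') forces b_31 = 0.
Unit clause (b_32) forces b_32 = 1.
But (b_32') is also a unit clause — contradiction.
Neither b_11 = 1 nor b_11 = 0 works.

UNSATISFIABLE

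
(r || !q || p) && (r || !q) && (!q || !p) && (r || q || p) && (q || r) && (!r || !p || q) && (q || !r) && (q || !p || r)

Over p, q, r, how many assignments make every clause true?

There are 2^3 = 8 truth assignments over (p, q, r).
Check each against the 8 clauses (columns in the order p, q, r):
  F F F  ✗ fails (r || q || p)
  F F T  ✗ fails (q || !r)
  F T F  ✗ fails (r || !q || p)
  F T T  ✓ satisfies all
  T F F  ✗ fails (q || r)
  T F T  ✗ fails (!r || !p || q)
  T T F  ✗ fails (r || !q)
  T T T  ✗ fails (!q || !p)
1 of the 8 rows is a model.

1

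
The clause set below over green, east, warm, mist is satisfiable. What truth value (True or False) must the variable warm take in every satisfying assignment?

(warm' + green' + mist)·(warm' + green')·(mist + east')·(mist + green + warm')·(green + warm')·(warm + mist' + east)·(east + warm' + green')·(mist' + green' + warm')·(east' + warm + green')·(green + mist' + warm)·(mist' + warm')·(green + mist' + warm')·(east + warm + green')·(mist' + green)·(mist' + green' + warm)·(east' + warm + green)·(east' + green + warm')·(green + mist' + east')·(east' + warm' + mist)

Suppose warm = 1.
From the singleton clause (green'), green = 0.
That conflicts with the unit clause (green).
So every satisfying assignment has warm = False.

False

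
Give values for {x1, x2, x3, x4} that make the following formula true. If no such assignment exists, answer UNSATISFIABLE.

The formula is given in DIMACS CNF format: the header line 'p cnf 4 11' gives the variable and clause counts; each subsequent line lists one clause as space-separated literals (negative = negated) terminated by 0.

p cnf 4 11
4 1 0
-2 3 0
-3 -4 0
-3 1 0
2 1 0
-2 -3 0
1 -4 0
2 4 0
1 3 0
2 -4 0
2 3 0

Case x4 = True:
The clause (¬x3) is unit, so x3 = False.
The clause (¬x2) is unit, so x2 = False.
That conflicts with the unit clause (x2).
Undo x4 and try x4 = False.
The clause (x1) is unit, so x1 = True.
The clause (x2) is unit, so x2 = True.
The clause (x3) is unit, so x3 = True.
That conflicts with the unit clause (¬x3).
Both values of x4 lead to a conflict.

UNSATISFIABLE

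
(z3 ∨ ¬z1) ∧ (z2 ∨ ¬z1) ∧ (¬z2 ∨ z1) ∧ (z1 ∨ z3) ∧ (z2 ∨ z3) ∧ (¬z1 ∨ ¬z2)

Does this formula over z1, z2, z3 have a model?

Yes

Suppose z3 = True.
Suppose z2 = False.
(¬z1) alone gives z1 = False.
Every clause now holds.
A satisfying assignment: z1: False; z2: False; z3: True.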